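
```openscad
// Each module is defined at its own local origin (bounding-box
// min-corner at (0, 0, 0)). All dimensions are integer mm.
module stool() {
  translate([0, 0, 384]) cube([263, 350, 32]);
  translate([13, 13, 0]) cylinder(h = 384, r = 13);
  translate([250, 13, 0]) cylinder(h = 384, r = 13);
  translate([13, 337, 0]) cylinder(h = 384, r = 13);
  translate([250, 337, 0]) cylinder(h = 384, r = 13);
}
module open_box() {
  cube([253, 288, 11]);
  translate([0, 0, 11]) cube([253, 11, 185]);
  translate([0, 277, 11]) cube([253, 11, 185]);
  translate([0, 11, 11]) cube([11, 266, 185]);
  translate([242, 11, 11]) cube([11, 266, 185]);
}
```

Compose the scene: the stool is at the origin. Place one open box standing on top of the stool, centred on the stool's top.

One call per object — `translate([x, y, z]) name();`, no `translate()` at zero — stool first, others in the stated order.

stool();
translate([5, 31, 416]) open_box();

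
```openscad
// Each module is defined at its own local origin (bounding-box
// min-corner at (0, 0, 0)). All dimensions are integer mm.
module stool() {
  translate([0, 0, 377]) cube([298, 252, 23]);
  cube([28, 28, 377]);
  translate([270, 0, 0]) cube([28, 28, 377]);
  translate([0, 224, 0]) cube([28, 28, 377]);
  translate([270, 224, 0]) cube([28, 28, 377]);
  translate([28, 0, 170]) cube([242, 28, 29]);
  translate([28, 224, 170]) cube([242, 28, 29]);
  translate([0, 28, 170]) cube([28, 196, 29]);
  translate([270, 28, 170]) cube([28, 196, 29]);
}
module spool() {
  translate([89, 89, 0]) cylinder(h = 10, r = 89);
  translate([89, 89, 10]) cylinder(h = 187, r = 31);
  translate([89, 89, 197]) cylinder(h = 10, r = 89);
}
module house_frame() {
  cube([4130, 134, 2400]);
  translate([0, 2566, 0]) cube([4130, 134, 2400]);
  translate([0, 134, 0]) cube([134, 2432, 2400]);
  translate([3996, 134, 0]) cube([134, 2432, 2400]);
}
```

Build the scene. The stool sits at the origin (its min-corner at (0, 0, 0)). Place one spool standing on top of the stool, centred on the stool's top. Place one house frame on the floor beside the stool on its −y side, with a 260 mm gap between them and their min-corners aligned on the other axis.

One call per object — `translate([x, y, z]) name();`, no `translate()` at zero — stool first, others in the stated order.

stool();
translate([60, 37, 400]) spool();
translate([0, -2960, 0]) house_frame();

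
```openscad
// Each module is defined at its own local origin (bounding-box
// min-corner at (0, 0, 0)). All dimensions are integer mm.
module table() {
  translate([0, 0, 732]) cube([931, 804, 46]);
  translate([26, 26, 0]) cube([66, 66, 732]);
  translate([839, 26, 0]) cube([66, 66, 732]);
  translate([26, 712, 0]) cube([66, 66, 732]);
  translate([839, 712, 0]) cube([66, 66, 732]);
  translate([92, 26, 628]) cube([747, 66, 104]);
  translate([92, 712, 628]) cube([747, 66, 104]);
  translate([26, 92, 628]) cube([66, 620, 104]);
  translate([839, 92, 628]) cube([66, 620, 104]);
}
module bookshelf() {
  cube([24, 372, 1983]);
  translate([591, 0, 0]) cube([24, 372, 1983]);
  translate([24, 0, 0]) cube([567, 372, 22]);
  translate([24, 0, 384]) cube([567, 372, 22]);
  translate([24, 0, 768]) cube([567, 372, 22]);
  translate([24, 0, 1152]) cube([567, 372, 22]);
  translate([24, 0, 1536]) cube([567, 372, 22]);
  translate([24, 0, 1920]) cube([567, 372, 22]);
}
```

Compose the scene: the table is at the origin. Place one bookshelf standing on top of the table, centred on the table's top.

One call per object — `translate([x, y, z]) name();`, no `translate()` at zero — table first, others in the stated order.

table();
translate([158, 216, 778]) bookshelf();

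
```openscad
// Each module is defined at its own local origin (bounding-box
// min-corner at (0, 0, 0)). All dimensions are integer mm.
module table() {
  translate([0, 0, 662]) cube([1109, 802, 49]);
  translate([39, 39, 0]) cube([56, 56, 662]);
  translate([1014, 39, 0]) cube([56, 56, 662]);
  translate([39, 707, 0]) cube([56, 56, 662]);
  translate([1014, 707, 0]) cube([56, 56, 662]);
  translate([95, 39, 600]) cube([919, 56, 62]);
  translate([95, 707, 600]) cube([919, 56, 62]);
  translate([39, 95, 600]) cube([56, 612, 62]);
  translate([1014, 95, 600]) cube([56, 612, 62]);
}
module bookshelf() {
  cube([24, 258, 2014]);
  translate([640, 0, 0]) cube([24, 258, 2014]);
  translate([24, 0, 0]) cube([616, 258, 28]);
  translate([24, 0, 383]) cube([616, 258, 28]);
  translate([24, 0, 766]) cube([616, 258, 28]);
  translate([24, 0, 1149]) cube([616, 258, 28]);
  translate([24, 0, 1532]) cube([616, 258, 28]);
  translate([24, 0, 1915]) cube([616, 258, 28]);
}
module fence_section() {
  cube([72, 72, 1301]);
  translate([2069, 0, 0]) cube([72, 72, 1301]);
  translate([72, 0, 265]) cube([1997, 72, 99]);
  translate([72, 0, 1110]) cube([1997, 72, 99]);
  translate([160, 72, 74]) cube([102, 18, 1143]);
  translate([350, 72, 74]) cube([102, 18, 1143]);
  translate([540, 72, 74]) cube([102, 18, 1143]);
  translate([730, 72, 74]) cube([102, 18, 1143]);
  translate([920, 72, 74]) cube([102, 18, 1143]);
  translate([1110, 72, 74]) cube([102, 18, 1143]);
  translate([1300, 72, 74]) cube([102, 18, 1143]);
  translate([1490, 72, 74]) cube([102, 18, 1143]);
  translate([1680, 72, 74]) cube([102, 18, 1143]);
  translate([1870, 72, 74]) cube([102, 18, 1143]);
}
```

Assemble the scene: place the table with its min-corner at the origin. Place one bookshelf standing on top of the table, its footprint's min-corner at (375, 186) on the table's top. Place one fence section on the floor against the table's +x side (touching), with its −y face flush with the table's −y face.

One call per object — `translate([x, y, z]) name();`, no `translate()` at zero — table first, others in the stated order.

table();
translate([375, 186, 711]) bookshelf();
translate([1109, 0, 0]) fence_section();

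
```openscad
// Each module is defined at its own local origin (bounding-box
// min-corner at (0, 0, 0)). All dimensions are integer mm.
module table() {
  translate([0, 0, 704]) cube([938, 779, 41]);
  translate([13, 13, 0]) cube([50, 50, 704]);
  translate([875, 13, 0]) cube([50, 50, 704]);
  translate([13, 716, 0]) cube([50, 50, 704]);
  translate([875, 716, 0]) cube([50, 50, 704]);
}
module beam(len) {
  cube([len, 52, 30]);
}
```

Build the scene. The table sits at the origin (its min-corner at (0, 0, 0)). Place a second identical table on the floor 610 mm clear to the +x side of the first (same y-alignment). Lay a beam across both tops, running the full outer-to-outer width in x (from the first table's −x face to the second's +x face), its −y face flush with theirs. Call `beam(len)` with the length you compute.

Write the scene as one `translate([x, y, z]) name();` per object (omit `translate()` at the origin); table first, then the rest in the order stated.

table();
translate([1548, 0, 0]) table();
translate([0, 0, 745]) beam(2486);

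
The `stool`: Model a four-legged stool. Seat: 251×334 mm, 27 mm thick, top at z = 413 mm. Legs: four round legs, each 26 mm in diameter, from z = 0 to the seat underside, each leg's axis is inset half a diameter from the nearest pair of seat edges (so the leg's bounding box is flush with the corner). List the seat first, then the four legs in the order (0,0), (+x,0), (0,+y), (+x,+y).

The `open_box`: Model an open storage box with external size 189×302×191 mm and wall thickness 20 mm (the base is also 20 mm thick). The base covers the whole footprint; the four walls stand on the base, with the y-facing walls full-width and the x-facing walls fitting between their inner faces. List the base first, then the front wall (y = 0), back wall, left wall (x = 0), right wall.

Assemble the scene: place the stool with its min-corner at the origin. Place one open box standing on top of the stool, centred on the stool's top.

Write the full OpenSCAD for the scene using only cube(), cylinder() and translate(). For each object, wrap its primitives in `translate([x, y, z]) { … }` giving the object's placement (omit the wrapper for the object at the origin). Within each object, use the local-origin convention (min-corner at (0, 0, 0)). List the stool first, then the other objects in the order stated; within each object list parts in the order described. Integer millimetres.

translate([0, 0, 386]) cube([251, 334, 27]);
translate([13, 13, 0]) cylinder(h = 386, r = 13);
translate([238, 13, 0]) cylinder(h = 386, r = 13);
translate([13, 321, 0]) cylinder(h = 386, r = 13);
translate([238, 321, 0]) cylinder(h = 386, r = 13);
translate([31, 16, 413]) {
  cube([189, 302, 20]);
  translate([0, 0, 20]) cube([189, 20, 171]);
  translate([0, 282, 20]) cube([189, 20, 171]);
  translate([0, 20, 20]) cube([20, 262, 171]);
  translate([169, 20, 20]) cube([20, 262, 171]);
}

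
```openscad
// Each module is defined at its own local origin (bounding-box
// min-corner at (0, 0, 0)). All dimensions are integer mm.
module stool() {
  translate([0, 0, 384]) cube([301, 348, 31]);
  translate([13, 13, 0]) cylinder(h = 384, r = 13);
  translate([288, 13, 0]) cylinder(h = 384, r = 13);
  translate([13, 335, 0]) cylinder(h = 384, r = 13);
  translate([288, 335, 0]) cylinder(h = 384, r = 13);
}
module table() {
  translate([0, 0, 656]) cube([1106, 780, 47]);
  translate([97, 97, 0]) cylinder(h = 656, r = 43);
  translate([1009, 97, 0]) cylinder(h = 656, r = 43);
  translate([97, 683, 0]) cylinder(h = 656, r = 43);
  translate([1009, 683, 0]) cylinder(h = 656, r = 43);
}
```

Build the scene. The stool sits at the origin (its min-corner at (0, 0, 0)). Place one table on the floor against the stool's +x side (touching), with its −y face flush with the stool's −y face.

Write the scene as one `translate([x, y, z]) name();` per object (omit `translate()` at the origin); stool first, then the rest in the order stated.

stool();
translate([301, 0, 0]) table();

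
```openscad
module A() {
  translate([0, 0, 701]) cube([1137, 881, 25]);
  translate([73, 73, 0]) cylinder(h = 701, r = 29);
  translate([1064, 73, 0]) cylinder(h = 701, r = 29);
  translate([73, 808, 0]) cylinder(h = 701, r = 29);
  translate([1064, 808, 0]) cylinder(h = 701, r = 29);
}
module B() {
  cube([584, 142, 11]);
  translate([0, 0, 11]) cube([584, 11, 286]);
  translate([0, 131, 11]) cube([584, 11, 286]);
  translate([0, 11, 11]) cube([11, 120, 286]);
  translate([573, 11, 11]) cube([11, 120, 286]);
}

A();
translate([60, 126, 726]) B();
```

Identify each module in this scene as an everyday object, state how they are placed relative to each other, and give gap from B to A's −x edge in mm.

A is a table. B is an open box. The open box is on top of the table. The gap from the open box to the table's −x edge is 60 mm.

The open box's min-x is at 60; the table's min-x is 0; gap = 60 mm.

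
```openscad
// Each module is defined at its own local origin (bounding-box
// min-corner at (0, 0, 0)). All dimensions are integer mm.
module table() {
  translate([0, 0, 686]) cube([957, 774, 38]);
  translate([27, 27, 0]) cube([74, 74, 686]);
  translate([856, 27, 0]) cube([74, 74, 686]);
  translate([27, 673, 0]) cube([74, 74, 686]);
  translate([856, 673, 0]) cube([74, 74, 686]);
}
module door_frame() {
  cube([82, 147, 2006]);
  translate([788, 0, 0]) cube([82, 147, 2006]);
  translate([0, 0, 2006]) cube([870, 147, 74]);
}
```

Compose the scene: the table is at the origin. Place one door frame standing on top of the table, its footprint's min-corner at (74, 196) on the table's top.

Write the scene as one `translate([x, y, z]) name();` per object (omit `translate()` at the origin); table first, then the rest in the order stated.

table();
translate([74, 196, 724]) door_frame();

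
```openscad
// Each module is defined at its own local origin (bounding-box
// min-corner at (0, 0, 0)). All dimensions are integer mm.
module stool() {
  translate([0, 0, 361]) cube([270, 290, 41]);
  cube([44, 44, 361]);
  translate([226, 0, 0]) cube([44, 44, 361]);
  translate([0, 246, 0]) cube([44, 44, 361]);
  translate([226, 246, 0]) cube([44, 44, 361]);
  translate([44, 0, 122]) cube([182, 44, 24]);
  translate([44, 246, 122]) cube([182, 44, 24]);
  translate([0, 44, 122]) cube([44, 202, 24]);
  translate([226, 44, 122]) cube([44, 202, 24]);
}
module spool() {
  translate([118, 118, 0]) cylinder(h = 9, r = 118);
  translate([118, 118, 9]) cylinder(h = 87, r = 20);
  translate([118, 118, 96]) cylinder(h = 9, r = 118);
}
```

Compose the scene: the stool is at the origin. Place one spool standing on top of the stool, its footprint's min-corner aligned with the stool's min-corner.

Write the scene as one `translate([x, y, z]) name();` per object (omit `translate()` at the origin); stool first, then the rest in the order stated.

stool();
translate([0, 0, 402]) spool();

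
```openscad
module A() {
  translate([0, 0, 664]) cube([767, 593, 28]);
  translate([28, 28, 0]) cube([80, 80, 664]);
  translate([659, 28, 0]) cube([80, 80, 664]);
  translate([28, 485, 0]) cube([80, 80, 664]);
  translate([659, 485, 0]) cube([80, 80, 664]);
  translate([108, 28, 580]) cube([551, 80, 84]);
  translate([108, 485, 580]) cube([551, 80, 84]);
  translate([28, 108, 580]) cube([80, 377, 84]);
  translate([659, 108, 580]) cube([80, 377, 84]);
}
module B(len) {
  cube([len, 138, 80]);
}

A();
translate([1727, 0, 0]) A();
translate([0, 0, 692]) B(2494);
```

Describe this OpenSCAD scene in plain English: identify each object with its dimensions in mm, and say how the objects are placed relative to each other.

A is a rectangular dining table. The top is 767×593×28 mm with its upper surface at z = 692 mm. It stands on four 80×80 mm square legs, each inset 28 mm from the nearest pair of top edges, running from the floor to the underside of the top. Four apron rails, 80 mm thick and 84 mm tall, run between adjacent legs with their top edges flush with the underside of the top and their outer faces flush with the legs' outer faces.

B is a rectangular beam 2494 mm long (x), 138 mm deep (y), 80 mm thick (z).

The beam spans the tops of two tables placed 960 mm apart, resting at z = 692 mm.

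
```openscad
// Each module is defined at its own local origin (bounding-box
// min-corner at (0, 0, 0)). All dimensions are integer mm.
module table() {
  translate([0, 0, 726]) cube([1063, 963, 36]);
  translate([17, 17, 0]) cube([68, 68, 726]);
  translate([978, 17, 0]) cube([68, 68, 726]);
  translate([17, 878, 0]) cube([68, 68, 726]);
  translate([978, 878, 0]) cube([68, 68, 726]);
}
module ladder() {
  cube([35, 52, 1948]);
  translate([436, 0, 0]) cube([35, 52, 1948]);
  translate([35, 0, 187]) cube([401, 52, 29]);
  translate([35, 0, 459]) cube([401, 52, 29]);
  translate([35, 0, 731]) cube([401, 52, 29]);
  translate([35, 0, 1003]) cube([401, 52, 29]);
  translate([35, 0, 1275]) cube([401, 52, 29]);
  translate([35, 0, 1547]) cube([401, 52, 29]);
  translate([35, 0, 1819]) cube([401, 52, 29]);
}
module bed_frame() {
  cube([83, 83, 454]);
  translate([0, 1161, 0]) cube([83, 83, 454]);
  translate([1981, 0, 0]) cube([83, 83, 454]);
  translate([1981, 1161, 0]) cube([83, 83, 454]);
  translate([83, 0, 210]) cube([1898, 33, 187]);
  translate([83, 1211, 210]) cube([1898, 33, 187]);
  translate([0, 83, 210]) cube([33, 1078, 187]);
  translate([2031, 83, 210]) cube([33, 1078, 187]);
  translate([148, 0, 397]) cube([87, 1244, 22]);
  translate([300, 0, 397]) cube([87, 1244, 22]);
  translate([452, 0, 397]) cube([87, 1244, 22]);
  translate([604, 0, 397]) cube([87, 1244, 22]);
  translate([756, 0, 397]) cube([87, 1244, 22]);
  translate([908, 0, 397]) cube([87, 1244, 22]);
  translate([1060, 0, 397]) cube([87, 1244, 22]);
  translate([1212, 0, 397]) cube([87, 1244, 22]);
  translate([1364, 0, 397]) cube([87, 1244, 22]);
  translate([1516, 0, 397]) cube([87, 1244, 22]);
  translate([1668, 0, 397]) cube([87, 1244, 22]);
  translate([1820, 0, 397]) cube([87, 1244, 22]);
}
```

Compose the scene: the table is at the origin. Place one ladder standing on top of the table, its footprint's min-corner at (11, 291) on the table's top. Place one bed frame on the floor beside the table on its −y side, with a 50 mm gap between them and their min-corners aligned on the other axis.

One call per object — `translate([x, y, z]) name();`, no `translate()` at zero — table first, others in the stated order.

table();
translate([11, 291, 762]) ladder();
translate([0, -1294, 0]) bed_frame();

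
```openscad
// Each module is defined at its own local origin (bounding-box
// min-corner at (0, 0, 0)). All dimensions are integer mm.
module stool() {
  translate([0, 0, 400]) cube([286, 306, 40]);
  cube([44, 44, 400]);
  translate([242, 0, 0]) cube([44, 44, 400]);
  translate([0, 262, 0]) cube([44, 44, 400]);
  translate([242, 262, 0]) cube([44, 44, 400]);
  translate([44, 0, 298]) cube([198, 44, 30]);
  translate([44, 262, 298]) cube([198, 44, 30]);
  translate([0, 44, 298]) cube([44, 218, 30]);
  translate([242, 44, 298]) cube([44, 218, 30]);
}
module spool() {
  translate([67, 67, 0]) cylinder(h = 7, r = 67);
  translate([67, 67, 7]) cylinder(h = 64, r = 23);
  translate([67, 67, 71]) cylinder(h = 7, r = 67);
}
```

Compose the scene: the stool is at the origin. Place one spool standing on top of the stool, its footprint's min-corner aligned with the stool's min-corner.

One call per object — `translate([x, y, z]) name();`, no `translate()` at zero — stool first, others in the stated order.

stool();
translate([0, 0, 440]) spool();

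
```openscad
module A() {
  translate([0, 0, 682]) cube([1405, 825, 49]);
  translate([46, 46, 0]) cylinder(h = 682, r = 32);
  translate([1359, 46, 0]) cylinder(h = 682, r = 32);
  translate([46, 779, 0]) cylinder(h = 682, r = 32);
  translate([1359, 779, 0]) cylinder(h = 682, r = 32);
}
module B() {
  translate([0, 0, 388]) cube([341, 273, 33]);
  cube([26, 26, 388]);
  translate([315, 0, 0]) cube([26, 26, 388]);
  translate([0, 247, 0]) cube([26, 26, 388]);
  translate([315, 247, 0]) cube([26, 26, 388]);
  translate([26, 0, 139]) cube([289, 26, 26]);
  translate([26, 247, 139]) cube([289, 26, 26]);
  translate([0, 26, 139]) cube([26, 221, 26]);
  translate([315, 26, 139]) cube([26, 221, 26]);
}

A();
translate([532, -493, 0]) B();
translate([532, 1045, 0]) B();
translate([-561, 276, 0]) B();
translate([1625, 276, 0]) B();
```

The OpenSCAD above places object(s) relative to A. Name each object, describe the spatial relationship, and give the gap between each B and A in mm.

A is a table. B is a stool. Four stools sit around the table at the −y, +y, −x, +x sides. The gap between each stool and the table is 220 mm.

Each stool's nearest face is 220 mm from the table's bounding box.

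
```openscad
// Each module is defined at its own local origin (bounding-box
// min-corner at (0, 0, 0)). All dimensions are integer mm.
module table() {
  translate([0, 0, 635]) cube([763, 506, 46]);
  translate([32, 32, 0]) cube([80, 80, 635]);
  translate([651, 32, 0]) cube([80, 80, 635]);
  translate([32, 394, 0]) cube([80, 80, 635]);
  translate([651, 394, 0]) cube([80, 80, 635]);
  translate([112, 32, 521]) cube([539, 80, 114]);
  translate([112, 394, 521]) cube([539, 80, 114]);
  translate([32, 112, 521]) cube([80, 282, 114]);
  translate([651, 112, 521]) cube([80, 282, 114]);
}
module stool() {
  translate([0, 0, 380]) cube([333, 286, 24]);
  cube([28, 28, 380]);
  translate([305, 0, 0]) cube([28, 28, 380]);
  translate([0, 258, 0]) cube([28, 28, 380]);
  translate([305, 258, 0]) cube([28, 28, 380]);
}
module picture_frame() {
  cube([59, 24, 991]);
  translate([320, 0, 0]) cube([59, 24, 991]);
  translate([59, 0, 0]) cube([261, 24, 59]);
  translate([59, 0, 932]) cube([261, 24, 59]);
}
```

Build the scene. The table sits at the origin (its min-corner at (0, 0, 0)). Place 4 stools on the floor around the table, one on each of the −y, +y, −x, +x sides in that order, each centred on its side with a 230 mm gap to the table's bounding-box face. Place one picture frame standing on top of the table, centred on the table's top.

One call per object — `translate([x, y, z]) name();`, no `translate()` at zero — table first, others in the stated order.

table();
translate([215, -516, 0]) stool();
translate([215, 736, 0]) stool();
translate([-563, 110, 0]) stool();
translate([993, 110, 0]) stool();
translate([192, 241, 681]) picture_frame();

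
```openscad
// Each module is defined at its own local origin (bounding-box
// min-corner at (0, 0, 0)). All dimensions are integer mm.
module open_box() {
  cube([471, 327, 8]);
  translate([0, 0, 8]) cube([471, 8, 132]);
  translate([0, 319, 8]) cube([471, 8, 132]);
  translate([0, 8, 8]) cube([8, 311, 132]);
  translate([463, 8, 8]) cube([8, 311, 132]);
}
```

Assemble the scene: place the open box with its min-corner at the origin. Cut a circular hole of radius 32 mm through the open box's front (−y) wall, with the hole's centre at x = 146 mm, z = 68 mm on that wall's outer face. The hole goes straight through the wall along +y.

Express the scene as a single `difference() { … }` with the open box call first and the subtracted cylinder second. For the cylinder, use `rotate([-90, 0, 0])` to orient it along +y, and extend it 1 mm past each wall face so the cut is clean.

difference() {
  open_box();
  translate([146, -1, 68]) rotate([-90, 0, 0]) cylinder(h = 10, r = 32);
}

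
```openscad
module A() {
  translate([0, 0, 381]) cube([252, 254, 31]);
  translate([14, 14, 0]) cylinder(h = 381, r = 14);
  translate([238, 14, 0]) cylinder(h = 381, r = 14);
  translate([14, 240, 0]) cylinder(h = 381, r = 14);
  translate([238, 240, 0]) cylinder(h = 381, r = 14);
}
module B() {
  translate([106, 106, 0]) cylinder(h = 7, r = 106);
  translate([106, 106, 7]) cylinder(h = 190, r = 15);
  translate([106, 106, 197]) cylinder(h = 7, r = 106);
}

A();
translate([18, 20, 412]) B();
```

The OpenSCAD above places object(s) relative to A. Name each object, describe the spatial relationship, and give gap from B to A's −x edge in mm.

The spool's min-x is at 18; the stool's min-x is 0; gap = 18 mm.

A is a stool. B is a spool. The spool is on top of the stool. The gap from the spool to the stool's −x edge is 18 mm.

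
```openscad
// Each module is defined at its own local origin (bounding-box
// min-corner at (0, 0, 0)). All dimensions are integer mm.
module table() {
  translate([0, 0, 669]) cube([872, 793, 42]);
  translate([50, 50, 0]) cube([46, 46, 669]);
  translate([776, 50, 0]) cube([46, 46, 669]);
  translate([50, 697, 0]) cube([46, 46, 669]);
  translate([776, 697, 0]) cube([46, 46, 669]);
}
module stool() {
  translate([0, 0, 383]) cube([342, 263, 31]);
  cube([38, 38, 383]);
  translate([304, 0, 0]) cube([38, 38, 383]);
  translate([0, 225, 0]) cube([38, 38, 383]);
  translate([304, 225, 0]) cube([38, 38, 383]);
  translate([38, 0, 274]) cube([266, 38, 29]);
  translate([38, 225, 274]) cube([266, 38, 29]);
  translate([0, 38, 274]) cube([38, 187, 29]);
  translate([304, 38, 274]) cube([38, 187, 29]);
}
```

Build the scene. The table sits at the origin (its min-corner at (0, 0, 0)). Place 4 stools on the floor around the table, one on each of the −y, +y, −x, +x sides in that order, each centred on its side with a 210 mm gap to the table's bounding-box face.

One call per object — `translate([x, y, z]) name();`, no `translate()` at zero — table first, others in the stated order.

table();
translate([265, -473, 0]) stool();
translate([265, 1003, 0]) stool();
translate([-552, 265, 0]) stool();
translate([1082, 265, 0]) stool();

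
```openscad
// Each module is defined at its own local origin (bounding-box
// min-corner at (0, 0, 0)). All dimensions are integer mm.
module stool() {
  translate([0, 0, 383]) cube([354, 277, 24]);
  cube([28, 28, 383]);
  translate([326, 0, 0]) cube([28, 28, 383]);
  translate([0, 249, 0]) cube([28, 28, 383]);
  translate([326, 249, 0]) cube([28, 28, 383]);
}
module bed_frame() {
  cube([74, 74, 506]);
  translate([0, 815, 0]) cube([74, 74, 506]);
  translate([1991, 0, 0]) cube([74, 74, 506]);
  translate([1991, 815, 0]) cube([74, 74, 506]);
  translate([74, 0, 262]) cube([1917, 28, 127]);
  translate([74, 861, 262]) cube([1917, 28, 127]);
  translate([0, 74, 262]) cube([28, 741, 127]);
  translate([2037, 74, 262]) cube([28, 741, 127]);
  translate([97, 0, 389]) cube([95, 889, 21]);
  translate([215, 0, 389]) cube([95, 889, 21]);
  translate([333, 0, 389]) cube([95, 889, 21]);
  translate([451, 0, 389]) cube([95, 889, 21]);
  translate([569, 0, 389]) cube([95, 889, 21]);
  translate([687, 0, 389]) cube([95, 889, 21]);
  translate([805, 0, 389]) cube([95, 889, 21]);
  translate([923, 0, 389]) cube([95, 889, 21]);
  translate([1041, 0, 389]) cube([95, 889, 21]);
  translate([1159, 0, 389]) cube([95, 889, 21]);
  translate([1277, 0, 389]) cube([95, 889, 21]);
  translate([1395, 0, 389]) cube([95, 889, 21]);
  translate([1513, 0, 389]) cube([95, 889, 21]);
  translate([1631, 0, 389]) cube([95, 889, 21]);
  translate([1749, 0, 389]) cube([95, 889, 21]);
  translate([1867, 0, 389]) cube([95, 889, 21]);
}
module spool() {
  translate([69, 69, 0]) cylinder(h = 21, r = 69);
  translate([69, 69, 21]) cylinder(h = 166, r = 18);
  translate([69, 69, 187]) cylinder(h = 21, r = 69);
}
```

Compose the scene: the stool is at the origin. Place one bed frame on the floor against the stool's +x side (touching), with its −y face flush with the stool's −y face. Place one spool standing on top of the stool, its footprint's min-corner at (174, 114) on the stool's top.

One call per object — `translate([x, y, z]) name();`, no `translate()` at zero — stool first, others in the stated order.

stool();
translate([354, 0, 0]) bed_frame();
translate([174, 114, 407]) spool();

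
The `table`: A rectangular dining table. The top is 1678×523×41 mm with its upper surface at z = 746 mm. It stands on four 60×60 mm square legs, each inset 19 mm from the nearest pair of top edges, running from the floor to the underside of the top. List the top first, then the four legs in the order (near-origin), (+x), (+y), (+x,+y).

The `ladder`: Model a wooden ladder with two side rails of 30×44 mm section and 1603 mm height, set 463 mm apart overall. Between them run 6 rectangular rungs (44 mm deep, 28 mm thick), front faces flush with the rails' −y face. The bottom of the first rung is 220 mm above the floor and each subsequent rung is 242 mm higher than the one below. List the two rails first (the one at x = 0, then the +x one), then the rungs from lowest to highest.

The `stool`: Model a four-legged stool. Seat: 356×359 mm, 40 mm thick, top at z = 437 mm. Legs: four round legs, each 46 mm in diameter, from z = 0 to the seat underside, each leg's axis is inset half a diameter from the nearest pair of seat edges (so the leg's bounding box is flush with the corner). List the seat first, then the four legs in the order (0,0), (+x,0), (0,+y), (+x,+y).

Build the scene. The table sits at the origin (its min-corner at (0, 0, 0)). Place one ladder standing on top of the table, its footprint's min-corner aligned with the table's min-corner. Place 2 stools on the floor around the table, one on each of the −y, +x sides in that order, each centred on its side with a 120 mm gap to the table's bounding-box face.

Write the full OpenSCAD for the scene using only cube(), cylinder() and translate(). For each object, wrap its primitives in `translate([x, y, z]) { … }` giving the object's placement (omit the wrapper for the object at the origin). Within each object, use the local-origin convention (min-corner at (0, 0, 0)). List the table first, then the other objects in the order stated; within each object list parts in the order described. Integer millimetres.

translate([0, 0, 705]) cube([1678, 523, 41]);
translate([19, 19, 0]) cube([60, 60, 705]);
translate([1599, 19, 0]) cube([60, 60, 705]);
translate([19, 444, 0]) cube([60, 60, 705]);
translate([1599, 444, 0]) cube([60, 60, 705]);
translate([0, 0, 746]) {
  cube([30, 44, 1603]);
  translate([433, 0, 0]) cube([30, 44, 1603]);
  translate([30, 0, 220]) cube([403, 44, 28]);
  translate([30, 0, 462]) cube([403, 44, 28]);
  translate([30, 0, 704]) cube([403, 44, 28]);
  translate([30, 0, 946]) cube([403, 44, 28]);
  translate([30, 0, 1188]) cube([403, 44, 28]);
  translate([30, 0, 1430]) cube([403, 44, 28]);
}
translate([661, -479, 0]) {
  translate([0, 0, 397]) cube([356, 359, 40]);
  translate([23, 23, 0]) cylinder(h = 397, r = 23);
  translate([333, 23, 0]) cylinder(h = 397, r = 23);
  translate([23, 336, 0]) cylinder(h = 397, r = 23);
  translate([333, 336, 0]) cylinder(h = 397, r = 23);
}
translate([1798, 82, 0]) {
  translate([0, 0, 397]) cube([356, 359, 40]);
  translate([23, 23, 0]) cylinder(h = 397, r = 23);
  translate([333, 23, 0]) cylinder(h = 397, r = 23);
  translate([23, 336, 0]) cylinder(h = 397, r = 23);
  translate([333, 336, 0]) cylinder(h = 397, r = 23);
}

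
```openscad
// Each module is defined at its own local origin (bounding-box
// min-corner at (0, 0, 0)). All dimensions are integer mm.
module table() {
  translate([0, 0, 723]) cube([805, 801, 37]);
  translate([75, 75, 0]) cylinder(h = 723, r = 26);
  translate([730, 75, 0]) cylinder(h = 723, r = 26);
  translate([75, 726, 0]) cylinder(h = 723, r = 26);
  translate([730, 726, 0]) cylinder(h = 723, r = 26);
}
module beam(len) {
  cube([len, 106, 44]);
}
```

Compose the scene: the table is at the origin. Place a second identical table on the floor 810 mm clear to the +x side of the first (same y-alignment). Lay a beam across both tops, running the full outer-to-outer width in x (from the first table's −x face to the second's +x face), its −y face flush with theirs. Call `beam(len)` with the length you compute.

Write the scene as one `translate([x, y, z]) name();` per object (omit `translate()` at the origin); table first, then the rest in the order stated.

table();
translate([1615, 0, 0]) table();
translate([0, 0, 760]) beam(2420);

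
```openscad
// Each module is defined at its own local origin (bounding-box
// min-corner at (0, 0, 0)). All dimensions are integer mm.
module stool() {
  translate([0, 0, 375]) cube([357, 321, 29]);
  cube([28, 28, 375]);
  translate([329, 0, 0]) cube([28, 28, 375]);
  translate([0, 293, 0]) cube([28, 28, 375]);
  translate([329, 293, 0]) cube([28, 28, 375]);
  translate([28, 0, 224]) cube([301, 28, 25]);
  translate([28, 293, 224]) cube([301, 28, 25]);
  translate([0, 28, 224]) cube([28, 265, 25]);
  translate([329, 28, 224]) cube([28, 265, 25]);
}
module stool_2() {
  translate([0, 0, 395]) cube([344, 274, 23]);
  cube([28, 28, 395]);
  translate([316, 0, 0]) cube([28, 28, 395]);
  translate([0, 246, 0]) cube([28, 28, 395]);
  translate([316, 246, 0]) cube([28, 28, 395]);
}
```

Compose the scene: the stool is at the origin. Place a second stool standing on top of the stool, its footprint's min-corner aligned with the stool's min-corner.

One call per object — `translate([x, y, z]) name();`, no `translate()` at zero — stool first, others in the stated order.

stool();
translate([0, 0, 404]) stool_2();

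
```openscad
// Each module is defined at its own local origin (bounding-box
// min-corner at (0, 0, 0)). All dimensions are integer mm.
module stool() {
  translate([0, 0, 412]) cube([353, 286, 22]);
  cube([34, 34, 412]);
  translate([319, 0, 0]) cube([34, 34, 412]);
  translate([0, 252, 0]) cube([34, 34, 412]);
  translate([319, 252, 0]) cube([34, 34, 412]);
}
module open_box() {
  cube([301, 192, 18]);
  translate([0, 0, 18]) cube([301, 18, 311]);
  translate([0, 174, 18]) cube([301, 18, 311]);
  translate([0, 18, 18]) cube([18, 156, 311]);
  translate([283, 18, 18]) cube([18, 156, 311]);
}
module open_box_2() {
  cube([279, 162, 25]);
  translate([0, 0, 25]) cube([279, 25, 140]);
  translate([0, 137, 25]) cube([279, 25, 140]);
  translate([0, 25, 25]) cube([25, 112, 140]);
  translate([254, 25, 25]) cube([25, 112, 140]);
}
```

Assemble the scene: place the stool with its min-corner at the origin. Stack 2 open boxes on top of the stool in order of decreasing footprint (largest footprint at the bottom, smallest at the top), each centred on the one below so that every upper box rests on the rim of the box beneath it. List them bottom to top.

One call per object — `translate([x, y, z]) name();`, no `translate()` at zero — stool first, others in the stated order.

stool();
translate([26, 47, 434]) open_box();
translate([37, 62, 763]) open_box_2();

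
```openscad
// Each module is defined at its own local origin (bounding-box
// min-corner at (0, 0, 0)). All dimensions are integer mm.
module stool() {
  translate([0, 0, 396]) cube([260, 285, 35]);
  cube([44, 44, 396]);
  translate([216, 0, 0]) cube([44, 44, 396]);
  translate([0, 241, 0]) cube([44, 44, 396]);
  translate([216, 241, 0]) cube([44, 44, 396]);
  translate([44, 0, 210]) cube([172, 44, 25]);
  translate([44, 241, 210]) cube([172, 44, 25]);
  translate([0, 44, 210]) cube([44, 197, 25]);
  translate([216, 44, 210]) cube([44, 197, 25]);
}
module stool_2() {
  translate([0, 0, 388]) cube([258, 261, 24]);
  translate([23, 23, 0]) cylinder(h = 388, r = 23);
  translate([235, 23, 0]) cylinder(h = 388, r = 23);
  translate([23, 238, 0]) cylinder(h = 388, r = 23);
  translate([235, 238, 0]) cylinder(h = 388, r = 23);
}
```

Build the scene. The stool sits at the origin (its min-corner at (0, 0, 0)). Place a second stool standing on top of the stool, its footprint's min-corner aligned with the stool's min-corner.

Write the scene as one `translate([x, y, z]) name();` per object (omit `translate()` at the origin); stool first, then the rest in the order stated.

stool();
translate([0, 0, 431]) stool_2();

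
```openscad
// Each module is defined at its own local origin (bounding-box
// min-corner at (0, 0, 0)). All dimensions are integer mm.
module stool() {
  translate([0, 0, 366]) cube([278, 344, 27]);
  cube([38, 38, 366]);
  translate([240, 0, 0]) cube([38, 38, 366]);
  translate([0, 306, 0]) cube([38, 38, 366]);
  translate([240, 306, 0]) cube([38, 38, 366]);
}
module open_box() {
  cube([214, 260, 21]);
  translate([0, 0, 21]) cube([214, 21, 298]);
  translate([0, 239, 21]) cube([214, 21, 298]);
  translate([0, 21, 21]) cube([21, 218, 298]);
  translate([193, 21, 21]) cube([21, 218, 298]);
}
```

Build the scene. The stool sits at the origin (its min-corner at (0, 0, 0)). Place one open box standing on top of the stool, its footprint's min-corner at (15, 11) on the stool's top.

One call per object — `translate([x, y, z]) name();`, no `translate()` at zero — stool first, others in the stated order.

stool();
translate([15, 11, 393]) open_box();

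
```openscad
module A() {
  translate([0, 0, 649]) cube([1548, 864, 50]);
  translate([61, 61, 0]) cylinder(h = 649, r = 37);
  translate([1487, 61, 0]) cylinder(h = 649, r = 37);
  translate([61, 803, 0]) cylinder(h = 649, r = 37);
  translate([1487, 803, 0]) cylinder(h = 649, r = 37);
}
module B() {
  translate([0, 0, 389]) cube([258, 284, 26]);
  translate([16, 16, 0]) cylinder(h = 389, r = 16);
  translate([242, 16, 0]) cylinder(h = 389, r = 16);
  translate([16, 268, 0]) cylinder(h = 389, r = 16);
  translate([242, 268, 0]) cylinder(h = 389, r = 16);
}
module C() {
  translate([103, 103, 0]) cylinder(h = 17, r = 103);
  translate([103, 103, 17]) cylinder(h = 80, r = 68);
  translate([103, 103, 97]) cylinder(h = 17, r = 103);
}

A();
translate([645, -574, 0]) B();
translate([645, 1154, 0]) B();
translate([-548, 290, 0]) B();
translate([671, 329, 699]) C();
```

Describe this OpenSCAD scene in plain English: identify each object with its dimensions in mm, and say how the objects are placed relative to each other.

A is a table with a 1548×864 mm rectangular top, 50 mm thick, top surface at z = 699 mm, supported by four round legs of 74 mm diameter, each leg's bounding box inset 24 mm from the nearest pair of top edges, running from the floor.

B is a four-legged stool. The seat is 258×284 mm, 26 mm thick, top at z = 415 mm. It stands on four round legs, each 32 mm in diameter, from z = 0 to the seat underside, each leg's axis is inset half a diameter from the nearest pair of seat edges (so the leg's bounding box is flush with the corner).

C is a spool: two coaxial disc flanges of radius 103 mm and thickness 17 mm, joined by a core cylinder of radius 68 mm and height 80 mm. The lower flange rests on z = 0 and the three cylinders share a vertical axis.

Three stools sit around the table at the −y, +y, −x sides. The spool is on top of the table, centred.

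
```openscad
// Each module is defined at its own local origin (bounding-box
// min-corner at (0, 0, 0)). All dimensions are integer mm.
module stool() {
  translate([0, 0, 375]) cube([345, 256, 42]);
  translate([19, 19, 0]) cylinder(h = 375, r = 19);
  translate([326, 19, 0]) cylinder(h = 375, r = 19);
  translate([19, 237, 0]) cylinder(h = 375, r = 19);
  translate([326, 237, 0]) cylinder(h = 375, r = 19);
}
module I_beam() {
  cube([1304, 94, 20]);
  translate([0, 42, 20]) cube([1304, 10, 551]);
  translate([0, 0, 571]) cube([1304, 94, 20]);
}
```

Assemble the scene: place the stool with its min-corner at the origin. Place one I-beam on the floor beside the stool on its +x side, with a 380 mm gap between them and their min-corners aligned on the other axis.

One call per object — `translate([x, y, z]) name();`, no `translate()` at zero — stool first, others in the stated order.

stool();
translate([725, 0, 0]) I_beam();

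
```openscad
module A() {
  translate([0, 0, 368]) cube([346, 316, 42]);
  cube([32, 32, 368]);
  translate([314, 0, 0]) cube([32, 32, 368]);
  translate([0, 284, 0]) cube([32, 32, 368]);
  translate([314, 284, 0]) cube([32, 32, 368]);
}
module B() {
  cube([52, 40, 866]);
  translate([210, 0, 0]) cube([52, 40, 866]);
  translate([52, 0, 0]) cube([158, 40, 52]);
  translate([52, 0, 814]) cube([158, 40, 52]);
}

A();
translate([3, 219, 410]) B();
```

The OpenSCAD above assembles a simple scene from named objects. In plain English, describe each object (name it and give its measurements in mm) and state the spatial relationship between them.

A is a four-legged stool. The seat is 346×316 mm, 42 mm thick, top at z = 410 mm. It stands on four square legs, each 32×32 mm in cross-section, from z = 0 to the seat underside, each flush with a corner of the seat.

B is a picture frame with a 158×762 mm rectangular opening (x by z) and a uniform 52 mm border on every side. Frame depth is 40 mm along y. It is built from two vertical stiles running the full outside height and two horizontal rails spanning the gap between the stiles.

The picture frame is on top of the stool.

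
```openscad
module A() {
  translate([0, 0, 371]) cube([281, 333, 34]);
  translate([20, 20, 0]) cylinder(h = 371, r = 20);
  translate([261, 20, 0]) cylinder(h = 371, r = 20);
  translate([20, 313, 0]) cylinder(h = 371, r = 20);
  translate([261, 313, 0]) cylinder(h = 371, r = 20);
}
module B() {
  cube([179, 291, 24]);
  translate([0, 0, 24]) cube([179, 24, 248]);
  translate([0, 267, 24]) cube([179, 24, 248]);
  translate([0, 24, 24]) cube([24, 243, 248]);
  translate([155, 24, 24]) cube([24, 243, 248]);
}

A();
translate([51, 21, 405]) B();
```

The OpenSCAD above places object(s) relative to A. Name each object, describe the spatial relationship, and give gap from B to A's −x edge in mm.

The open box's min-x is at 51; the stool's min-x is 0; gap = 51 mm.

A is a stool. B is an open box. The open box is on top of the stool, centred. The gap from the open box to the stool's −x edge is 51 mm.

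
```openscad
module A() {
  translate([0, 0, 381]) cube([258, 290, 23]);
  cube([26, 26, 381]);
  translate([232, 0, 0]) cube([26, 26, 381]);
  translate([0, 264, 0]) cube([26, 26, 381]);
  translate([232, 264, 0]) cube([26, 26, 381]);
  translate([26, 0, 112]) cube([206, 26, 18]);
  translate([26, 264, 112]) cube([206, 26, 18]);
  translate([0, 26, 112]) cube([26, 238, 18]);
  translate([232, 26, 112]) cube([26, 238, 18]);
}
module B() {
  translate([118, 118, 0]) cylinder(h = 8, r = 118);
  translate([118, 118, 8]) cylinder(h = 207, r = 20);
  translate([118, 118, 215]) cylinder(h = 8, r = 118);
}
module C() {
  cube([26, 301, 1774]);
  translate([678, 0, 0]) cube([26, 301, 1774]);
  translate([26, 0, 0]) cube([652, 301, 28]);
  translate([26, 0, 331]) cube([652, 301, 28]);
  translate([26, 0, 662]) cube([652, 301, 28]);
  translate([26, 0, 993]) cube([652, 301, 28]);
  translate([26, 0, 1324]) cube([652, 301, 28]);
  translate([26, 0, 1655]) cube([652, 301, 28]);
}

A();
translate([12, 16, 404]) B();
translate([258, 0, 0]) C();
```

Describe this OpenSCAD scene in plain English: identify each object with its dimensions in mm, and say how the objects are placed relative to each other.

A is a four-legged stool. The seat is 258×290 mm, 23 mm thick, top at z = 404 mm. It stands on four square legs, each 26×26 mm in cross-section, from z = 0 to the seat underside, each flush with a corner of the seat. Four stretchers, 26 mm wide and 18 mm tall, connect adjacent legs with their undersides at z = 112 mm, each running between the inner faces of the legs it joins and aligned with the legs' outer faces on the other axis.

B is a spool: two coaxial disc flanges of radius 118 mm and thickness 8 mm, joined by a core cylinder of radius 20 mm and height 207 mm. The lower flange rests on z = 0 and the three cylinders share a vertical axis.

C is a bookshelf 704 mm wide overall, 301 mm deep and 1774 mm tall. The two sides are 26 mm thick vertical panels. 6 horizontal shelves of 28 mm thickness span between the inner faces of the sides; the lowest shelf sits on the floor and shelves are stacked with a clear vertical gap of 303 mm between each pair.

The spool is on top of the stool. The bookshelf is against the stool's +x side, with their −y faces flush.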